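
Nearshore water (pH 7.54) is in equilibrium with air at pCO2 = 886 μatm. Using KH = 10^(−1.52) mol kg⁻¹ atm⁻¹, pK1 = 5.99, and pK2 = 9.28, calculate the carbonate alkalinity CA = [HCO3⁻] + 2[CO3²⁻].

CA = 0.984 mmol/kg

[CO2*] = KH · pCO2 = 10^(−1.52) × 886×10^-6 = 2.676×10^-5 mol/kg
α₀ = 1/(1 + K1/[H⁺] + K1K2/[H⁺]²) = 1/(1 + 10^+1.55 + 10^-0.19) = 0.02693
DIC = [CO2*]/α₀ = 2.676×10^-5 / 0.02693 = 0.9934 mmol/kg
CA = (α₁ + 2α₂)·DIC = (0.9557 + 2×0.01739) × 0.9934 = 0.984 mmol/kg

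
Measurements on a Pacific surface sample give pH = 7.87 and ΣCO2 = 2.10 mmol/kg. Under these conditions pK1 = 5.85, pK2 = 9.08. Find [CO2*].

α₀ = 1 / (1 + K1/[H⁺] + K1K2/[H⁺]²) = 1 / (1 + 10^+2.02 + 10^+0.81)
   = 1 / (1 + 104.71 + 6.4565) = 1/112.17 = 0.008915
[CO2*] = α₀ × DIC = 0.008915 × 2.10 = 0.0187 mmol/kg = 18.7 μmol/kg

[CO2*] = 18.7 μmol/kg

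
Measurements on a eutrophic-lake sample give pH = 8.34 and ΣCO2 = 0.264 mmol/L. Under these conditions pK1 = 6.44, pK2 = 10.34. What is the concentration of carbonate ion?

α₂ = 1 / (1 + [H⁺]/K2 + [H⁺]²/(K1K2)) = 1 / (1 + 10^+2.00 + 10^+0.10)
   = 1 / (1 + 100.00 + 1.2589) = 1/102.26 = 0.009779
[CO3²⁻] = α₂ × DIC = 0.009779 × 0.264 = 0.00258 mmol/L = 2.58 μmol/L

[CO3²⁻] = 2.58 μmol/L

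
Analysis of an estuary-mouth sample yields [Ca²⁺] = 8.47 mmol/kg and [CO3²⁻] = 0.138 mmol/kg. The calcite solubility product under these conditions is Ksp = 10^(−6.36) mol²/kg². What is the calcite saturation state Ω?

Ksp = 10^(−6.36) = 4.365×10^-7
Ω = [Ca²⁺][CO3²⁻]/Ksp = (8.47×10^-3)(0.138×10^-3) / 4.365×10^-7 = 2.68

Ω = 2.68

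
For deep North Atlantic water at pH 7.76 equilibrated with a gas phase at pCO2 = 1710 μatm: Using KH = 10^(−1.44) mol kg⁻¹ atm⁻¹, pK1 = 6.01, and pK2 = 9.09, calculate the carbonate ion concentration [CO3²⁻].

[CO2*] = KH · pCO2 = 10^(−1.44) × 1710×10^-6 = 6.209×10^-5 mol/kg
α₀ = 1/(1 + K1/[H⁺] + K1K2/[H⁺]²) = 1/(1 + 10^+1.75 + 10^+0.42) = 0.01670
DIC = [CO2*]/α₀ = 6.209×10^-5 / 0.01670 = 3.717 mmol/kg
[CO3²⁻] = α₂·DIC; α₂ = 0.04394, so [CO3²⁻] = 0.04394 × 3.717 = 0.163 mmol/kg

[CO3²⁻] = 0.163 mmol/kg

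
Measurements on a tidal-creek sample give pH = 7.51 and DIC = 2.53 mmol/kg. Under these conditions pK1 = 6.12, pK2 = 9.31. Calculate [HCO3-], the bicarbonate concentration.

[HCO3⁻] = 2.39 mmol/kg

α₁ = 1 / (1 + [H⁺]/K1 + K2/[H⁺]) = 1 / (1 + 10^-1.39 + 10^-1.80)
   = 1 / (1 + 0.040738 + 0.015849) = 1/1.0566 = 0.9464
[HCO3⁻] = α₁ × DIC = 0.9464 × 2.53 = 2.39 mmol/kg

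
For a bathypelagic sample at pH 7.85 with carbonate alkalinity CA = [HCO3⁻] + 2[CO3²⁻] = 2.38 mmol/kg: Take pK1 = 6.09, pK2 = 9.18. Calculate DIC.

DIC = 2.32 mmol/kg

CA = [HCO3⁻] + 2[CO3²⁻] = (α₁ + 2α₂)·DIC
At pH 7.85: [H⁺]/K1 = 10^-1.76 = 0.017378, K2/[H⁺] = 10^-1.33 = 0.046774
α₁ = 1/(1 + 0.017378 + 0.046774) = 1/1.0642 = 0.9397; α₂ = α₁·K2/[H⁺] = 0.04395
α₁ + 2α₂ = 1.0276
DIC = CA / (α₁ + 2α₂) = 2.38 / 1.0276 = 2.32 mmol/kg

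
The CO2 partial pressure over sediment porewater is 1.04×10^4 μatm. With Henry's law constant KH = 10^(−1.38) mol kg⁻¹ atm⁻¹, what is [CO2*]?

[CO2*] = 434 μmol/kg

KH = 10^(−1.38) = 4.169×10^-2 mol kg⁻¹ atm⁻¹
[CO2*] = KH · pCO2 = 4.169×10^-2 × 1.04×10^4×10^-6 atm = 4.34×10^-4 mol/kg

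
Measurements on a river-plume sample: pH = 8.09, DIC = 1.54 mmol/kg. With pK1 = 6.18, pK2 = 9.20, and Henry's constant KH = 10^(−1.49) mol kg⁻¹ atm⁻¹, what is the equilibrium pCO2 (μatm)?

pCO2 = 537 μatm

α₀ = 1 / (1 + K1/[H⁺] + K1K2/[H⁺]²) = 1 / (1 + 10^+1.91 + 10^+0.80)
   = 1 / (1 + 81.283 + 6.3096) = 1/88.593 = 0.01129
[CO2*] = α₀ × DIC = 0.01129 × 1.54 = 0.01738 mmol/kg = 17.38 μmol/kg
pCO2 = [CO2*]/KH = 1.738×10^-5 / 3.236×10^-2 = 537 μatm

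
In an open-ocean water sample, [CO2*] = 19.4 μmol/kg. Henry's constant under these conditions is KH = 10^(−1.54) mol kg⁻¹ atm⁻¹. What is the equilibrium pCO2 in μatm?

KH = 10^(−1.54) = 2.884×10^-2 mol kg⁻¹ atm⁻¹
pCO2 = [CO2*]/KH = 19.4×10^-6 / 2.884×10^-2 = 6.73×10^-4 atm = 673 μatm

pCO2 = 673 μatm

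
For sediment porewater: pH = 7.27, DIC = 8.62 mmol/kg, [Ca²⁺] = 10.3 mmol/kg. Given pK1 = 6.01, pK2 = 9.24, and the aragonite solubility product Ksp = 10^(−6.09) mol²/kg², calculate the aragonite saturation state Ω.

Ω = 1.10

α₂ = 1 / (1 + [H⁺]/K2 + [H⁺]²/(K1K2)) = 1 / (1 + 10^+1.97 + 10^+0.71)
   = 1 / (1 + 93.325 + 5.1286) = 1/99.454 = 0.01005
[CO3²⁻] = α₂ × DIC = 0.01005 × 8.62 = 0.08667 mmol/kg
Ksp = 10^(−6.09) = 8.128×10^-7
Ω = [Ca²⁺][CO3²⁻]/Ksp = (10.3×10^-3)(8.667×10^-5) / 8.128×10^-7 = 1.10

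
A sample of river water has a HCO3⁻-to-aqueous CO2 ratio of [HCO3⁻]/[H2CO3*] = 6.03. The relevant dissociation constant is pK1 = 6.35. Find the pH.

pH = 7.13

From K1 = [H⁺][HCO3⁻]/[H2CO3*]:  pH = pK1 + log₁₀([HCO3⁻]/[H2CO3*])
log₁₀(6.03) = +0.780
pH = 6.35 + (+0.780) = 7.13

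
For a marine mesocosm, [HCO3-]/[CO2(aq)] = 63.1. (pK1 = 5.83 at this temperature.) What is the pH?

pH = 7.63

From K1 = [H⁺][HCO3-]/[CO2(aq)]:  pH = pK1 + log₁₀([HCO3-]/[CO2(aq)])
log₁₀(63.1) = +1.800
pH = 5.83 + (+1.800) = 7.63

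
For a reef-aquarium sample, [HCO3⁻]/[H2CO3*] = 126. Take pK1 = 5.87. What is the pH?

pH = 7.97

From K1 = [H⁺][HCO3⁻]/[H2CO3*]:  pH = pK1 + log₁₀([HCO3⁻]/[H2CO3*])
log₁₀(126) = +2.100
pH = 5.87 + (+2.100) = 7.97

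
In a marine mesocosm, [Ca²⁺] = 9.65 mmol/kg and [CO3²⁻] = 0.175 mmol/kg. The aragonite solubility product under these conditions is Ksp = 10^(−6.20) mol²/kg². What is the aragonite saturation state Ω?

Ksp = 10^(−6.20) = 6.310×10^-7
Ω = [Ca²⁺][CO3²⁻]/Ksp = (9.65×10^-3)(0.175×10^-3) / 6.310×10^-7 = 2.68

Ω = 2.68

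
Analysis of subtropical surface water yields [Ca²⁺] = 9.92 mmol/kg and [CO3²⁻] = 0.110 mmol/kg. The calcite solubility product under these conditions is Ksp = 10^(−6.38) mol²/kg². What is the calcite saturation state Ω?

Ksp = 10^(−6.38) = 4.169×10^-7
Ω = [Ca²⁺][CO3²⁻]/Ksp = (9.92×10^-3)(0.110×10^-3) / 4.169×10^-7 = 2.62

Ω = 2.62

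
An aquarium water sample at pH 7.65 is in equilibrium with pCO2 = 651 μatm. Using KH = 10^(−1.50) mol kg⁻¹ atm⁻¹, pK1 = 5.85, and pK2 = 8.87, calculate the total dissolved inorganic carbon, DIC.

DIC = 1.40 mmol/kg

[CO2*] = KH · pCO2 = 10^(−1.50) × 651×10^-6 = 2.059×10^-5 mol/kg
α₀ = 1/(1 + K1/[H⁺] + K1K2/[H⁺]²) = 1/(1 + 10^+1.80 + 10^+0.58) = 0.01473
DIC = [CO2*]/α₀ = 2.059×10^-5 / 0.01473 = 1.40 mmol/kg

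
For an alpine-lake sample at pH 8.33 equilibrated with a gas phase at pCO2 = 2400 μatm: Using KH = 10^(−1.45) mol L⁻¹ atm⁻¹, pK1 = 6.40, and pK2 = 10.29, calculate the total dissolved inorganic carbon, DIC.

[CO2*] = KH · pCO2 = 10^(−1.45) × 2400×10^-6 = 8.516×10^-5 mol/L
α₀ = 1/(1 + K1/[H⁺] + K1K2/[H⁺]²) = 1/(1 + 10^+1.93 + 10^-0.03) = 0.01149
DIC = [CO2*]/α₀ = 8.516×10^-5 / 0.01149 = 7.41 mmol/L

DIC = 7.41 mmol/L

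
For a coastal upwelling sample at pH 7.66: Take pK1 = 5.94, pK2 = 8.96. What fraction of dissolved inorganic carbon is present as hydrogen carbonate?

α₁ = 1 / (1 + [H⁺]/K1 + K2/[H⁺]) = 1 / (1 + 10^-1.72 + 10^-1.30)
   = 1 / (1 + 0.019055 + 0.050119) = 1/1.0692 = 0.9353

α₁ = 0.935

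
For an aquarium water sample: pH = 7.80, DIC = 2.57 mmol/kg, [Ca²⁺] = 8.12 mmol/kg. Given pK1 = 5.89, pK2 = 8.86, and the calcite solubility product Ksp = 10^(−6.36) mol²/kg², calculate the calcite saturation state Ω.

α₂ = 1 / (1 + [H⁺]/K2 + [H⁺]²/(K1K2)) = 1 / (1 + 10^+1.06 + 10^-0.85)
   = 1 / (1 + 11.482 + 0.14125) = 1/12.623 = 0.07922
[CO3²⁻] = α₂ × DIC = 0.07922 × 2.57 = 0.2036 mmol/kg
Ksp = 10^(−6.36) = 4.365×10^-7
Ω = [Ca²⁺][CO3²⁻]/Ksp = (8.12×10^-3)(2.036×10^-4) / 4.365×10^-7 = 3.79

Ω = 3.79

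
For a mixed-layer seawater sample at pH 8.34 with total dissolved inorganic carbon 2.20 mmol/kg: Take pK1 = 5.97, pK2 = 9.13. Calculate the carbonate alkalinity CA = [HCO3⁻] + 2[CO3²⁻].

CA = 2.50 mmol/kg

CA = [HCO3⁻] + 2[CO3²⁻] = (α₁ + 2α₂)·DIC
At pH 8.34: [H⁺]/K1 = 10^-2.37 = 0.0042658, K2/[H⁺] = 10^-0.79 = 0.16218
α₁ = 1/(1 + 0.0042658 + 0.16218) = 1/1.1664 = 0.8573; α₂ = α₁·K2/[H⁺] = 0.1390
α₁ + 2α₂ = 1.1354
CA = 1.1354 × 2.20 = 2.50 mmol/kg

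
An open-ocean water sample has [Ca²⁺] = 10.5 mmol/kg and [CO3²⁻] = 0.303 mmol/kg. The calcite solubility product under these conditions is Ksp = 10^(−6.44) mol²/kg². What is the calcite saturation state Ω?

Ksp = 10^(−6.44) = 3.631×10^-7
Ω = [Ca²⁺][CO3²⁻]/Ksp = (10.5×10^-3)(0.303×10^-3) / 3.631×10^-7 = 8.76

Ω = 8.76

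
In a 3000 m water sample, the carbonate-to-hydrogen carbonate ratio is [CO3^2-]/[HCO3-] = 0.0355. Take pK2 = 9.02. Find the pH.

From K2 = [H⁺][CO3^2-]/[HCO3-]:  pH = pK2 + log₁₀([CO3^2-]/[HCO3-])
log₁₀(0.0355) = -1.450
pH = 9.02 + (-1.450) = 7.57

pH = 7.57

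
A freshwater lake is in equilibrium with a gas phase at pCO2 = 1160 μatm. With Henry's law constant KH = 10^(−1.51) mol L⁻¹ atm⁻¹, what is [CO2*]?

[CO2*] = 35.8 μmol/L

KH = 10^(−1.51) = 3.090×10^-2 mol L⁻¹ atm⁻¹
[CO2*] = KH · pCO2 = 3.090×10^-2 × 1160×10^-6 atm = 3.58×10^-5 mol/L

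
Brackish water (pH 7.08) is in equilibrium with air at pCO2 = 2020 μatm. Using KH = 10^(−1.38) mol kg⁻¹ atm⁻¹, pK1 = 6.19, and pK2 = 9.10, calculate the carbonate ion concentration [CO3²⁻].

[CO2*] = KH · pCO2 = 10^(−1.38) × 2020×10^-6 = 8.421×10^-5 mol/kg
α₀ = 1/(1 + K1/[H⁺] + K1K2/[H⁺]²) = 1/(1 + 10^+0.89 + 10^-1.13) = 0.1132
DIC = [CO2*]/α₀ = 8.421×10^-5 / 0.1132 = 0.7441 mmol/kg
[CO3²⁻] = α₂·DIC; α₂ = 0.008389, so [CO3²⁻] = 0.008389 × 0.7441 = 0.00624 mmol/kg = 6.24 μmol/kg

[CO3²⁻] = 6.24 μmol/kg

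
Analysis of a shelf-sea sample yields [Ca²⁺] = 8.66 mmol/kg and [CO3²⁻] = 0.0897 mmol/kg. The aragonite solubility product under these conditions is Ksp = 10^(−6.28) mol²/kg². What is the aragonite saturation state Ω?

Ksp = 10^(−6.28) = 5.248×10^-7
Ω = [Ca²⁺][CO3²⁻]/Ksp = (8.66×10^-3)(0.0897×10^-3) / 5.248×10^-7 = 1.48

Ω = 1.48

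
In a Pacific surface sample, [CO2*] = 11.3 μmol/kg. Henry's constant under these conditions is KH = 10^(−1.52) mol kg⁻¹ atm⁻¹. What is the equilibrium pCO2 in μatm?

pCO2 = 374 μatm

KH = 10^(−1.52) = 3.020×10^-2 mol kg⁻¹ atm⁻¹
pCO2 = [CO2*]/KH = 11.3×10^-6 / 3.020×10^-2 = 3.74×10^-4 atm = 374 μatm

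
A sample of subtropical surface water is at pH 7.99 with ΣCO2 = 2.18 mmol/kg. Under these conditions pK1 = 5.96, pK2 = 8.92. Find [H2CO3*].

α₀ = 1 / (1 + K1/[H⁺] + K1K2/[H⁺]²) = 1 / (1 + 10^+2.03 + 10^+1.10)
   = 1 / (1 + 107.15 + 12.589) = 1/120.74 = 0.008282
[CO2*] = α₀ × DIC = 0.008282 × 2.18 = 0.0181 mmol/kg = 18.1 μmol/kg

[CO2*] = 18.1 μmol/kg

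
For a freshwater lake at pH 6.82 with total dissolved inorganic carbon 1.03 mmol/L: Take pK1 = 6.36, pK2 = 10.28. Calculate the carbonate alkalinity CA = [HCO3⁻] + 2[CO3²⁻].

CA = 0.765 mmol/L

CA = [HCO3⁻] + 2[CO3²⁻] = (α₁ + 2α₂)·DIC
At pH 6.82: [H⁺]/K1 = 10^-0.46 = 0.34674, K2/[H⁺] = 10^-3.46 = 0.00034674
α₁ = 1/(1 + 0.34674 + 0.00034674) = 1/1.3471 = 0.7423; α₂ = α₁·K2/[H⁺] = 0.0002574
α₁ + 2α₂ = 0.7429
CA = 0.7429 × 1.03 = 0.765 mmol/L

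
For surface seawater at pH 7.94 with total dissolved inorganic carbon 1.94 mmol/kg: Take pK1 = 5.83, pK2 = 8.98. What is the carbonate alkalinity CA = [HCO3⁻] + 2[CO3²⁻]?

CA = 2.09 mmol/kg

CA = [HCO3⁻] + 2[CO3²⁻] = (α₁ + 2α₂)·DIC
At pH 7.94: [H⁺]/K1 = 10^-2.11 = 0.0077625, K2/[H⁺] = 10^-1.04 = 0.091201
α₁ = 1/(1 + 0.0077625 + 0.091201) = 1/1.0990 = 0.9099; α₂ = α₁·K2/[H⁺] = 0.08299
α₁ + 2α₂ = 1.0759
CA = 1.0759 × 1.94 = 2.09 mmol/kg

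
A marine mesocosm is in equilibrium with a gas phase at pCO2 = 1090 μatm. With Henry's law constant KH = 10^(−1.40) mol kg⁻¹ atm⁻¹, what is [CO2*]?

KH = 10^(−1.40) = 3.981×10^-2 mol kg⁻¹ atm⁻¹
[CO2*] = KH · pCO2 = 3.981×10^-2 × 1090×10^-6 atm = 4.34×10^-5 mol/kg

[CO2*] = 43.4 μmol/kg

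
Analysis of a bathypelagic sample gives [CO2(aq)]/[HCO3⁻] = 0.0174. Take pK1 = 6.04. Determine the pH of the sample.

pH = 7.80

From K1 = [H⁺][HCO3⁻]/[CO2(aq)]:  pH = pK1 − log₁₀([CO2(aq)]/[HCO3⁻])
log₁₀(0.0174) = -1.759
pH = 6.04 − (-1.759) = 7.80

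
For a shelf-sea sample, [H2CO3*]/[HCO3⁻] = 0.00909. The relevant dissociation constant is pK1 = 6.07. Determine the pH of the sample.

pH = 8.11

From K1 = [H⁺][HCO3⁻]/[H2CO3*]:  pH = pK1 − log₁₀([H2CO3*]/[HCO3⁻])
log₁₀(0.00909) = -2.041
pH = 6.07 − (-2.041) = 8.11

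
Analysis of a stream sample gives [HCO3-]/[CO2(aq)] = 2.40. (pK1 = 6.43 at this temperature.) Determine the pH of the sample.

pH = 6.81

From K1 = [H⁺][HCO3-]/[CO2(aq)]:  pH = pK1 + log₁₀([HCO3-]/[CO2(aq)])
log₁₀(2.40) = +0.380
pH = 6.43 + (+0.380) = 6.81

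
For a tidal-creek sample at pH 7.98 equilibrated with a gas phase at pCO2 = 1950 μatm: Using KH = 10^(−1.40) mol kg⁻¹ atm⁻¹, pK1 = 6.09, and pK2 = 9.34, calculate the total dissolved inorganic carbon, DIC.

DIC = 6.37 mmol/kg

[CO2*] = KH · pCO2 = 10^(−1.40) × 1950×10^-6 = 7.763×10^-5 mol/kg
α₀ = 1/(1 + K1/[H⁺] + K1K2/[H⁺]²) = 1/(1 + 10^+1.89 + 10^+0.53) = 0.01219
DIC = [CO2*]/α₀ = 7.763×10^-5 / 0.01219 = 6.37 mmol/kg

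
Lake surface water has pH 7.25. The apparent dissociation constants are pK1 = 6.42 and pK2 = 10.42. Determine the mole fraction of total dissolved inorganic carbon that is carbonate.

α₂ = 0.000589

α₂ = 1 / (1 + [H⁺]/K2 + [H⁺]²/(K1K2)) = 1 / (1 + 10^+3.17 + 10^+2.34)
   = 1 / (1 + 1479.1 + 218.78) = 1/1698.9 = 0.0005886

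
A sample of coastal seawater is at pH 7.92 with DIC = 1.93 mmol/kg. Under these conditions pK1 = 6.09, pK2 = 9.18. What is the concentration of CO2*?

α₀ = 1 / (1 + K1/[H⁺] + K1K2/[H⁺]²) = 1 / (1 + 10^+1.83 + 10^+0.57)
   = 1 / (1 + 67.608 + 3.7154) = 1/72.324 = 0.01383
[CO2*] = α₀ × DIC = 0.01383 × 1.93 = 0.0267 mmol/kg

[CO2*] = 0.0267 mmol/kg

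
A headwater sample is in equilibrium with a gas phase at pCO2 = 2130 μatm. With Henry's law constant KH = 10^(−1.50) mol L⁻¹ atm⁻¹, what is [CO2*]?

KH = 10^(−1.50) = 3.162×10^-2 mol L⁻¹ atm⁻¹
[CO2*] = KH · pCO2 = 3.162×10^-2 × 2130×10^-6 atm = 6.74×10^-5 mol/L

[CO2*] = 67.4 μmol/L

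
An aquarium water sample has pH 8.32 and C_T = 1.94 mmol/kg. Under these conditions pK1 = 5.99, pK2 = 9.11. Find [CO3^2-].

[CO3²⁻] = 0.270 mmol/kg

α₂ = 1 / (1 + [H⁺]/K2 + [H⁺]²/(K1K2)) = 1 / (1 + 10^+0.79 + 10^-1.54)
   = 1 / (1 + 6.1660 + 0.028840) = 1/7.1948 = 0.1390
[CO3²⁻] = α₂ × DIC = 0.1390 × 1.94 = 0.270 mmol/kg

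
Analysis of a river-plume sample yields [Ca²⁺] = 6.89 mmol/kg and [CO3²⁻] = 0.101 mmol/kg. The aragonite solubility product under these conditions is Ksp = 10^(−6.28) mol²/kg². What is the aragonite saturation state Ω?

Ω = 1.33

Ksp = 10^(−6.28) = 5.248×10^-7
Ω = [Ca²⁺][CO3²⁻]/Ksp = (6.89×10^-3)(0.101×10^-3) / 5.248×10^-7 = 1.33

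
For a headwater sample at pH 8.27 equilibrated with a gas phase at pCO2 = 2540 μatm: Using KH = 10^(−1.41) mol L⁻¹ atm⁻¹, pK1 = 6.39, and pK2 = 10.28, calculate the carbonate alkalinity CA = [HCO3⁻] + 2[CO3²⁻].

[CO2*] = KH · pCO2 = 10^(−1.41) × 2540×10^-6 = 9.882×10^-5 mol/L
α₀ = 1/(1 + K1/[H⁺] + K1K2/[H⁺]²) = 1/(1 + 10^+1.88 + 10^-0.13) = 0.01289
DIC = [CO2*]/α₀ = 9.882×10^-5 / 0.01289 = 7.668 mmol/L
CA = (α₁ + 2α₂)·DIC = (0.9776 + 2×0.009553) × 7.668 = 7.64 mmol/L

CA = 7.64 mmol/L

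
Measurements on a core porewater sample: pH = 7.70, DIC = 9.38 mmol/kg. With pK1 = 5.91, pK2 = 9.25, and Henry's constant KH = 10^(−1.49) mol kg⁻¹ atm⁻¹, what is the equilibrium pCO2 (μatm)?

α₀ = 1 / (1 + K1/[H⁺] + K1K2/[H⁺]²) = 1 / (1 + 10^+1.79 + 10^+0.24)
   = 1 / (1 + 61.660 + 1.7378) = 1/64.397 = 0.01553
[CO2*] = α₀ × DIC = 0.01553 × 9.38 = 0.1457 mmol/kg
pCO2 = [CO2*]/KH = 1.457×10^-4 / 3.236×10^-2 = 4500 μatm

pCO2 = 4500 μatm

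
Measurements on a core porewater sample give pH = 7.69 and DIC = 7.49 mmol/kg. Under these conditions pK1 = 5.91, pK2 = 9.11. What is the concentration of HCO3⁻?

α₁ = 1 / (1 + [H⁺]/K1 + K2/[H⁺]) = 1 / (1 + 10^-1.78 + 10^-1.42)
   = 1 / (1 + 0.016596 + 0.038019) = 1/1.0546 = 0.9482
[HCO3⁻] = α₁ × DIC = 0.9482 × 7.49 = 7.10 mmol/kg

[HCO3⁻] = 7.10 mmol/kg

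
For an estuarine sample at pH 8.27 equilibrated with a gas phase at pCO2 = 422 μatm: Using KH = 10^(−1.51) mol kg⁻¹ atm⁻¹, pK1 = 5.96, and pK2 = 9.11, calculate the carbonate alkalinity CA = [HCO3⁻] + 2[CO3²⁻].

[CO2*] = KH · pCO2 = 10^(−1.51) × 422×10^-6 = 1.304×10^-5 mol/kg
α₀ = 1/(1 + K1/[H⁺] + K1K2/[H⁺]²) = 1/(1 + 10^+2.31 + 10^+1.47) = 0.004261
DIC = [CO2*]/α₀ = 1.304×10^-5 / 0.004261 = 3.061 mmol/kg
CA = (α₁ + 2α₂)·DIC = (0.8700 + 2×0.1258) × 3.061 = 3.43 mmol/kg

CA = 3.43 mmol/kg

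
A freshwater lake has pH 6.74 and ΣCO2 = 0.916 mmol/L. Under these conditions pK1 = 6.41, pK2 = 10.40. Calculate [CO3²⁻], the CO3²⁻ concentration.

α₂ = 1 / (1 + [H⁺]/K2 + [H⁺]²/(K1K2)) = 1 / (1 + 10^+3.66 + 10^+3.33)
   = 1 / (1 + 4570.9 + 2138.0) = 1/6709.8 = 0.0001490
[CO3²⁻] = α₂ × DIC = 0.0001490 × 0.916 = 0.000137 mmol/L = 0.137 μmol/L

[CO3²⁻] = 0.137 μmol/L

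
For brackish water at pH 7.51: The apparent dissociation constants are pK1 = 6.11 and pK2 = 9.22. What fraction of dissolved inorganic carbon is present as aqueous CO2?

α₀ = 1 / (1 + K1/[H⁺] + K1K2/[H⁺]²) = 1 / (1 + 10^+1.40 + 10^-0.31)
   = 1 / (1 + 25.119 + 0.48978) = 1/26.609 = 0.03758

α₀ = 0.0376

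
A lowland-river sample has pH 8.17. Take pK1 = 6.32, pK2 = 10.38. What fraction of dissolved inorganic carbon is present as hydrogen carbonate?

α₁ = 1 / (1 + [H⁺]/K1 + K2/[H⁺]) = 1 / (1 + 10^-1.85 + 10^-2.21)
   = 1 / (1 + 0.014125 + 0.0061660) = 1/1.0203 = 0.9801

α₁ = 0.980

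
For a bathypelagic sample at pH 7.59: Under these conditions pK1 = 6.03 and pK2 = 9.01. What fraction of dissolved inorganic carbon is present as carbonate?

α₂ = 0.0357

α₂ = 1 / (1 + [H⁺]/K2 + [H⁺]²/(K1K2)) = 1 / (1 + 10^+1.42 + 10^-0.14)
   = 1 / (1 + 26.303 + 0.72444) = 1/28.027 = 0.03568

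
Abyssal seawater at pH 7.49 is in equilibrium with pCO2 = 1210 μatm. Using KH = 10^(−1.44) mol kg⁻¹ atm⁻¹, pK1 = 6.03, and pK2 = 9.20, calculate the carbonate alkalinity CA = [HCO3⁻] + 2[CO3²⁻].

[CO2*] = KH · pCO2 = 10^(−1.44) × 1210×10^-6 = 4.393×10^-5 mol/kg
α₀ = 1/(1 + K1/[H⁺] + K1K2/[H⁺]²) = 1/(1 + 10^+1.46 + 10^-0.25) = 0.03289
DIC = [CO2*]/α₀ = 4.393×10^-5 / 0.03289 = 1.336 mmol/kg
CA = (α₁ + 2α₂)·DIC = (0.9486 + 2×0.01850) × 1.336 = 1.32 mmol/kg

CA = 1.32 mmol/kg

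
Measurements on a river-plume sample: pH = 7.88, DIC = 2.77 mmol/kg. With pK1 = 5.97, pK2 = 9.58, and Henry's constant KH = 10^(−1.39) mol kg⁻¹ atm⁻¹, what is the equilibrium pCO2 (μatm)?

α₀ = 1 / (1 + K1/[H⁺] + K1K2/[H⁺]²) = 1 / (1 + 10^+1.91 + 10^+0.21)
   = 1 / (1 + 81.283 + 1.6218) = 1/83.905 = 0.01192
[CO2*] = α₀ × DIC = 0.01192 × 2.77 = 0.03301 mmol/kg
pCO2 = [CO2*]/KH = 3.301×10^-5 / 4.074×10^-2 = 810 μatm

pCO2 = 810 μatm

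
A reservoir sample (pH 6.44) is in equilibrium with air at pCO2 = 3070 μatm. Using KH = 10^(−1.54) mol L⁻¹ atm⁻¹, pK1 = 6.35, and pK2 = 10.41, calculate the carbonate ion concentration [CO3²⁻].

[CO2*] = KH · pCO2 = 10^(−1.54) × 3070×10^-6 = 8.854×10^-5 mol/L
α₀ = 1/(1 + K1/[H⁺] + K1K2/[H⁺]²) = 1/(1 + 10^+0.09 + 10^-3.88) = 0.4483
DIC = [CO2*]/α₀ = 8.854×10^-5 / 0.4483 = 0.1975 mmol/L
[CO3²⁻] = α₂·DIC; α₂ = 5.910×10^-5, so [CO3²⁻] = 5.910×10^-5 × 0.1975 = 1.17×10^-5 mmol/L = 0.0117 μmol/L

[CO3²⁻] = 0.0117 μmol/L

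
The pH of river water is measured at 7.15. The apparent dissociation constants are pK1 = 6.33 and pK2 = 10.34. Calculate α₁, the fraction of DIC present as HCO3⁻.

α₁ = 1 / (1 + [H⁺]/K1 + K2/[H⁺]) = 1 / (1 + 10^-0.82 + 10^-3.19)
   = 1 / (1 + 0.15136 + 0.00064565) = 1/1.1520 = 0.8681

α₁ = 0.868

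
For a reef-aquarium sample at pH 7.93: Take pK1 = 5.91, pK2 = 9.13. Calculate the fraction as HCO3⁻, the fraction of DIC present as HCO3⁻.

α₁ = 1 / (1 + [H⁺]/K1 + K2/[H⁺]) = 1 / (1 + 10^-2.02 + 10^-1.20)
   = 1 / (1 + 0.0095499 + 0.063096) = 1/1.0726 = 0.9323

α₁ = 0.932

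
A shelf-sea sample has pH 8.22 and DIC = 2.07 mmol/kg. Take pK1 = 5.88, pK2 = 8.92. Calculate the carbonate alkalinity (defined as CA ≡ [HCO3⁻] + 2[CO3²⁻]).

CA = 2.41 mmol/kg

CA = [HCO3⁻] + 2[CO3²⁻] = (α₁ + 2α₂)·DIC
At pH 8.22: [H⁺]/K1 = 10^-2.34 = 0.0045709, K2/[H⁺] = 10^-0.70 = 0.19953
α₁ = 1/(1 + 0.0045709 + 0.19953) = 1/1.2041 = 0.8305; α₂ = α₁·K2/[H⁺] = 0.1657
α₁ + 2α₂ = 1.1619
CA = 1.1619 × 2.07 = 2.41 mmol/kg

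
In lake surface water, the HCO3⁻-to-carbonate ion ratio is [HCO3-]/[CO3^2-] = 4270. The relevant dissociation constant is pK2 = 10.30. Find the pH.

pH = 6.67

From K2 = [H⁺][CO3^2-]/[HCO3-]:  pH = pK2 − log₁₀([HCO3-]/[CO3^2-])
log₁₀(4270) = +3.630
pH = 10.30 − (+3.630) = 6.67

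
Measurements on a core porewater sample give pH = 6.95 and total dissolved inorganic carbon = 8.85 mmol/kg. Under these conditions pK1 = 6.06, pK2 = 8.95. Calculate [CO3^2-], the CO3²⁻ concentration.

α₂ = 1 / (1 + [H⁺]/K2 + [H⁺]²/(K1K2)) = 1 / (1 + 10^+2.00 + 10^+1.11)
   = 1 / (1 + 100.00 + 12.882) = 1/113.88 = 0.008781
[CO3²⁻] = α₂ × DIC = 0.008781 × 8.85 = 0.0777 mmol/kg

[CO3²⁻] = 0.0777 mmol/kg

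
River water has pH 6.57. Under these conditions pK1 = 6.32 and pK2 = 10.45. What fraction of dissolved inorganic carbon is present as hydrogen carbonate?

α₁ = 1 / (1 + [H⁺]/K1 + K2/[H⁺]) = 1 / (1 + 10^-0.25 + 10^-3.88)
   = 1 / (1 + 0.56234 + 0.00013183) = 1/1.5625 = 0.6400

α₁ = 0.640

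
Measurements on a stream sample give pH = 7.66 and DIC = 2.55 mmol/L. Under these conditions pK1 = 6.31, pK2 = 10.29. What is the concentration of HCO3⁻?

[HCO3⁻] = 2.44 mmol/L

α₁ = 1 / (1 + [H⁺]/K1 + K2/[H⁺]) = 1 / (1 + 10^-1.35 + 10^-2.63)
   = 1 / (1 + 0.044668 + 0.0023442) = 1/1.0470 = 0.9551
[HCO3⁻] = α₁ × DIC = 0.9551 × 2.55 = 2.44 mmol/L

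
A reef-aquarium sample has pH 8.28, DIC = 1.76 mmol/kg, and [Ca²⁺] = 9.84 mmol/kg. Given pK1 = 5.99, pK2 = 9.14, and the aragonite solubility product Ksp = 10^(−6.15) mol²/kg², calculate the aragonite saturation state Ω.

α₂ = 1 / (1 + [H⁺]/K2 + [H⁺]²/(K1K2)) = 1 / (1 + 10^+0.86 + 10^-1.43)
   = 1 / (1 + 7.2444 + 0.037154) = 1/8.2815 = 0.1208
[CO3²⁻] = α₂ × DIC = 0.1208 × 1.76 = 0.2125 mmol/kg
Ksp = 10^(−6.15) = 7.079×10^-7
Ω = [Ca²⁺][CO3²⁻]/Ksp = (9.84×10^-3)(2.125×10^-4) / 7.079×10^-7 = 2.95

Ω = 2.95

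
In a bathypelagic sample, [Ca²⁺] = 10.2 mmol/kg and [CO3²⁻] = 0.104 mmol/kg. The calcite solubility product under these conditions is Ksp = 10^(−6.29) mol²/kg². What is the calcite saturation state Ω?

Ω = 2.07

Ksp = 10^(−6.29) = 5.129×10^-7
Ω = [Ca²⁺][CO3²⁻]/Ksp = (10.2×10^-3)(0.104×10^-3) / 5.129×10^-7 = 2.07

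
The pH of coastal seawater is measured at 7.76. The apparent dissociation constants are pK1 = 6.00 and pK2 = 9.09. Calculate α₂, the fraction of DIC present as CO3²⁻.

α₂ = 0.0440

α₂ = 1 / (1 + [H⁺]/K2 + [H⁺]²/(K1K2)) = 1 / (1 + 10^+1.33 + 10^-0.43)
   = 1 / (1 + 21.380 + 0.37154) = 1/22.751 = 0.04395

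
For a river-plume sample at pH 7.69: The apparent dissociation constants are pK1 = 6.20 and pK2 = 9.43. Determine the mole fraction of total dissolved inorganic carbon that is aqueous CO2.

α₀ = 1 / (1 + K1/[H⁺] + K1K2/[H⁺]²) = 1 / (1 + 10^+1.49 + 10^-0.25)
   = 1 / (1 + 30.903 + 0.56234) = 1/32.465 = 0.03080

α₀ = 0.0308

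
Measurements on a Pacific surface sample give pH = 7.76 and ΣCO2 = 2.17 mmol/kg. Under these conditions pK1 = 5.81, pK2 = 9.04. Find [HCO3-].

[HCO3⁻] = 2.04 mmol/kg

α₁ = 1 / (1 + [H⁺]/K1 + K2/[H⁺]) = 1 / (1 + 10^-1.95 + 10^-1.28)
   = 1 / (1 + 0.011220 + 0.052481) = 1/1.0637 = 0.9401
[HCO3⁻] = α₁ × DIC = 0.9401 × 2.17 = 2.04 mmol/kg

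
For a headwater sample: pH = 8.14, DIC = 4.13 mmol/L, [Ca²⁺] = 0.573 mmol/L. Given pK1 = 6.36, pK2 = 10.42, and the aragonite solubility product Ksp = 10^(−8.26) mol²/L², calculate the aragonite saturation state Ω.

Ω = 2.21

α₂ = 1 / (1 + [H⁺]/K2 + [H⁺]²/(K1K2)) = 1 / (1 + 10^+2.28 + 10^+0.50)
   = 1 / (1 + 190.55 + 3.1623) = 1/194.71 = 0.005136
[CO3²⁻] = α₂ × DIC = 0.005136 × 4.13 = 0.02121 mmol/L
Ksp = 10^(−8.26) = 5.495×10^-9
Ω = [Ca²⁺][CO3²⁻]/Ksp = (0.573×10^-3)(2.121×10^-5) / 5.495×10^-9 = 2.21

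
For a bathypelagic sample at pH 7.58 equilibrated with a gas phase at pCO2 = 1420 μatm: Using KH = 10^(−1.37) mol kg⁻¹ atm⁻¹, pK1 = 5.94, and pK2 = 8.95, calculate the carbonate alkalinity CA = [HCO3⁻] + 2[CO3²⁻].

CA = 2.87 mmol/kg

[CO2*] = KH · pCO2 = 10^(−1.37) × 1420×10^-6 = 6.057×10^-5 mol/kg
α₀ = 1/(1 + K1/[H⁺] + K1K2/[H⁺]²) = 1/(1 + 10^+1.64 + 10^+0.27) = 0.02150
DIC = [CO2*]/α₀ = 6.057×10^-5 / 0.02150 = 2.818 mmol/kg
CA = (α₁ + 2α₂)·DIC = (0.9385 + 2×0.04003) × 2.818 = 2.87 mmol/kg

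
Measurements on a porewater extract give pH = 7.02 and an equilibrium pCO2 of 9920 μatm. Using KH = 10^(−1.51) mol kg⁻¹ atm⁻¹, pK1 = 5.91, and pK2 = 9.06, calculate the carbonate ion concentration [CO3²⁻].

[CO2*] = KH · pCO2 = 10^(−1.51) × 9920×10^-6 = 3.066×10^-4 mol/kg
α₀ = 1/(1 + K1/[H⁺] + K1K2/[H⁺]²) = 1/(1 + 10^+1.11 + 10^-0.93) = 0.07143
DIC = [CO2*]/α₀ = 3.066×10^-4 / 0.07143 = 4.292 mmol/kg
[CO3²⁻] = α₂·DIC; α₂ = 0.008392, so [CO3²⁻] = 0.008392 × 4.292 = 0.0360 mmol/kg

[CO3²⁻] = 0.0360 mmol/kg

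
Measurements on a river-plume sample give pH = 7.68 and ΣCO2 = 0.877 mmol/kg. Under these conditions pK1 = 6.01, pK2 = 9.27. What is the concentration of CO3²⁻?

[CO3²⁻] = 0.0215 mmol/kg

α₂ = 1 / (1 + [H⁺]/K2 + [H⁺]²/(K1K2)) = 1 / (1 + 10^+1.59 + 10^-0.08)
   = 1 / (1 + 38.905 + 0.83176) = 1/40.736 = 0.02455
[CO3²⁻] = α₂ × DIC = 0.02455 × 0.877 = 0.0215 mmol/kg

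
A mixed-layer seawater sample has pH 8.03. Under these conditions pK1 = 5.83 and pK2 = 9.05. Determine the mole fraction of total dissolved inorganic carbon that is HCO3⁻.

α₁ = 1 / (1 + [H⁺]/K1 + K2/[H⁺]) = 1 / (1 + 10^-2.20 + 10^-1.02)
   = 1 / (1 + 0.0063096 + 0.095499) = 1/1.1018 = 0.9076

α₁ = 0.908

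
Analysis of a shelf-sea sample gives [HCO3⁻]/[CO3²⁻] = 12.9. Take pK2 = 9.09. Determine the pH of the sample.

pH = 7.98

From K2 = [H⁺][CO3²⁻]/[HCO3⁻]:  pH = pK2 − log₁₀([HCO3⁻]/[CO3²⁻])
log₁₀(12.9) = +1.111
pH = 9.09 − (+1.111) = 7.98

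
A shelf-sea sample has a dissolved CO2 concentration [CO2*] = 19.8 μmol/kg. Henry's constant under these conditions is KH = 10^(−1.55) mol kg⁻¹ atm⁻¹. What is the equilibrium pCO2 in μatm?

KH = 10^(−1.55) = 2.818×10^-2 mol kg⁻¹ atm⁻¹
pCO2 = [CO2*]/KH = 19.8×10^-6 / 2.818×10^-2 = 7.03×10^-4 atm = 703 μatm

pCO2 = 703 μatm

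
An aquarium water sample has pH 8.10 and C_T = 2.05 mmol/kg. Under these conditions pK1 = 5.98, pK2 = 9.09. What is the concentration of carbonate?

[CO3²⁻] = 0.189 mmol/kg

α₂ = 1 / (1 + [H⁺]/K2 + [H⁺]²/(K1K2)) = 1 / (1 + 10^+0.99 + 10^-1.13)
   = 1 / (1 + 9.7724 + 0.074131) = 1/10.847 = 0.09220
[CO3²⁻] = α₂ × DIC = 0.09220 × 2.05 = 0.189 mmol/kg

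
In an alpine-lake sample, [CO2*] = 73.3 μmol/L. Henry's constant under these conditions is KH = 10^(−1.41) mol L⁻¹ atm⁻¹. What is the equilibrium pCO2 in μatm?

KH = 10^(−1.41) = 3.890×10^-2 mol L⁻¹ atm⁻¹
pCO2 = [CO2*]/KH = 73.3×10^-6 / 3.890×10^-2 = 1.88×10^-3 atm = 1880 μatm

pCO2 = 1880 μatm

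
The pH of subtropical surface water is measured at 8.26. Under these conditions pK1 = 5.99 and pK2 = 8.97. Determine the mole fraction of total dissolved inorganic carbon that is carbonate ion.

α₂ = 0.162

α₂ = 1 / (1 + [H⁺]/K2 + [H⁺]²/(K1K2)) = 1 / (1 + 10^+0.71 + 10^-1.56)
   = 1 / (1 + 5.1286 + 0.027542) = 1/6.1562 = 0.1624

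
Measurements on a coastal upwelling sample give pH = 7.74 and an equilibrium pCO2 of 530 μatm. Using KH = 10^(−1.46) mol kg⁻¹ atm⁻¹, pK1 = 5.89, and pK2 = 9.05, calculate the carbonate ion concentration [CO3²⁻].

[CO2*] = KH · pCO2 = 10^(−1.46) × 530×10^-6 = 1.838×10^-5 mol/kg
α₀ = 1/(1 + K1/[H⁺] + K1K2/[H⁺]²) = 1/(1 + 10^+1.85 + 10^+0.54) = 0.01329
DIC = [CO2*]/α₀ = 1.838×10^-5 / 0.01329 = 1.383 mmol/kg
[CO3²⁻] = α₂·DIC; α₂ = 0.04607, so [CO3²⁻] = 0.04607 × 1.383 = 0.0637 mmol/kg

[CO3²⁻] = 0.0637 mmol/kg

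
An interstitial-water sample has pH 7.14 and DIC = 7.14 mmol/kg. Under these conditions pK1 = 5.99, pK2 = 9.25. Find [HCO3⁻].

[HCO3⁻] = 6.62 mmol/kg

α₁ = 1 / (1 + [H⁺]/K1 + K2/[H⁺]) = 1 / (1 + 10^-1.15 + 10^-2.11)
   = 1 / (1 + 0.070795 + 0.0077625) = 1/1.0786 = 0.9272
[HCO3⁻] = α₁ × DIC = 0.9272 × 7.14 = 6.62 mmol/kg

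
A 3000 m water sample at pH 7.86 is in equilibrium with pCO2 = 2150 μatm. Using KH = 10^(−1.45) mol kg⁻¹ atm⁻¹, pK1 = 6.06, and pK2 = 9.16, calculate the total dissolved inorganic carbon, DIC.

[CO2*] = KH · pCO2 = 10^(−1.45) × 2150×10^-6 = 7.628×10^-5 mol/kg
α₀ = 1/(1 + K1/[H⁺] + K1K2/[H⁺]²) = 1/(1 + 10^+1.80 + 10^+0.50) = 0.01487
DIC = [CO2*]/α₀ = 7.628×10^-5 / 0.01487 = 5.13 mmol/kg

DIC = 5.13 mmol/kg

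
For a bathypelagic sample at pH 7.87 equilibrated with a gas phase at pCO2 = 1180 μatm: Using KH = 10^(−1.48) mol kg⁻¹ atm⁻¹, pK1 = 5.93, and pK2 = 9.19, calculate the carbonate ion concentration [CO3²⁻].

[CO3²⁻] = 0.163 mmol/kg

[CO2*] = KH · pCO2 = 10^(−1.48) × 1180×10^-6 = 3.907×10^-5 mol/kg
α₀ = 1/(1 + K1/[H⁺] + K1K2/[H⁺]²) = 1/(1 + 10^+1.94 + 10^+0.62) = 0.01084
DIC = [CO2*]/α₀ = 3.907×10^-5 / 0.01084 = 3.605 mmol/kg
[CO3²⁻] = α₂·DIC; α₂ = 0.04518, so [CO3²⁻] = 0.04518 × 3.605 = 0.163 mmol/kg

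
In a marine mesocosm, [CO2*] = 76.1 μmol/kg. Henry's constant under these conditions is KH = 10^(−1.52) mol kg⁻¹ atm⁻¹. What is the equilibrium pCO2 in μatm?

pCO2 = 2520 μatm

KH = 10^(−1.52) = 3.020×10^-2 mol kg⁻¹ atm⁻¹
pCO2 = [CO2*]/KH = 76.1×10^-6 / 3.020×10^-2 = 2.52×10^-3 atm = 2520 μatm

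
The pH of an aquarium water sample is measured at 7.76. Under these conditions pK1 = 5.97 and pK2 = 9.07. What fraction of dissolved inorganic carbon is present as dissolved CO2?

α₀ = 0.0152

α₀ = 1 / (1 + K1/[H⁺] + K1K2/[H⁺]²) = 1 / (1 + 10^+1.79 + 10^+0.48)
   = 1 / (1 + 61.660 + 3.0200) = 1/65.679 = 0.01523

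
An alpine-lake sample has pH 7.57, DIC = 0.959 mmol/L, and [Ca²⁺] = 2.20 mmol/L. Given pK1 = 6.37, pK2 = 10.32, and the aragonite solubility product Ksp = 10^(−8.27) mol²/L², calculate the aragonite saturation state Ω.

Ω = 0.656

α₂ = 1 / (1 + [H⁺]/K2 + [H⁺]²/(K1K2)) = 1 / (1 + 10^+2.75 + 10^+1.55)
   = 1 / (1 + 562.34 + 35.481) = 1/598.82 = 0.001670
[CO3²⁻] = α₂ × DIC = 0.001670 × 0.959 = 0.001601 mmol/L = 1.601 μmol/L
Ksp = 10^(−8.27) = 5.370×10^-9
Ω = [Ca²⁺][CO3²⁻]/Ksp = (2.20×10^-3)(1.601×10^-6) / 5.370×10^-9 = 0.656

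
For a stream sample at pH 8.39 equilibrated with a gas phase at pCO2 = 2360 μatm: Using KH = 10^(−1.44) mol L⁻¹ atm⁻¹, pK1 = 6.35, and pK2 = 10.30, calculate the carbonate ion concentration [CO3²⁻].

[CO3²⁻] = 0.116 mmol/L

[CO2*] = KH · pCO2 = 10^(−1.44) × 2360×10^-6 = 8.569×10^-5 mol/L
α₀ = 1/(1 + K1/[H⁺] + K1K2/[H⁺]²) = 1/(1 + 10^+2.04 + 10^+0.13) = 0.008929
DIC = [CO2*]/α₀ = 8.569×10^-5 / 0.008929 = 9.597 mmol/L
[CO3²⁻] = α₂·DIC; α₂ = 0.01204, so [CO3²⁻] = 0.01204 × 9.597 = 0.116 mmol/L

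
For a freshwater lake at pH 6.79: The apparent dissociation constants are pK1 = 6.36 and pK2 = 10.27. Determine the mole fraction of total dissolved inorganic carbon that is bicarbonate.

α₁ = 1 / (1 + [H⁺]/K1 + K2/[H⁺]) = 1 / (1 + 10^-0.43 + 10^-3.48)
   = 1 / (1 + 0.37154 + 0.00033113) = 1/1.3719 = 0.7289

α₁ = 0.729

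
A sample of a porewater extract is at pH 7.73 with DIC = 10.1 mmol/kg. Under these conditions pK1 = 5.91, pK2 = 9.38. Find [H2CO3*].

[CO2*] = 0.147 mmol/kg

α₀ = 1 / (1 + K1/[H⁺] + K1K2/[H⁺]²) = 1 / (1 + 10^+1.82 + 10^+0.17)
   = 1 / (1 + 66.069 + 1.4791) = 1/68.548 = 0.01459
[CO2*] = α₀ × DIC = 0.01459 × 10.1 = 0.147 mmol/kg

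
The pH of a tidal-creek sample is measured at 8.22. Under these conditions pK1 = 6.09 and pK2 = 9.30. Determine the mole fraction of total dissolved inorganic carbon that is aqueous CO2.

α₀ = 1 / (1 + K1/[H⁺] + K1K2/[H⁺]²) = 1 / (1 + 10^+2.13 + 10^+1.05)
   = 1 / (1 + 134.90 + 11.220) = 1/147.12 = 0.006797

α₀ = 0.00680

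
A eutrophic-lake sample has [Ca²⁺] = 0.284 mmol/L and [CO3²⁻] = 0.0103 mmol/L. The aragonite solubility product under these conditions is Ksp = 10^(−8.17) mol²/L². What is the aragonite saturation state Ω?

Ω = 0.433

Ksp = 10^(−8.17) = 6.761×10^-9
Ω = [Ca²⁺][CO3²⁻]/Ksp = (0.284×10^-3)(0.0103×10^-3) / 6.761×10^-9 = 0.433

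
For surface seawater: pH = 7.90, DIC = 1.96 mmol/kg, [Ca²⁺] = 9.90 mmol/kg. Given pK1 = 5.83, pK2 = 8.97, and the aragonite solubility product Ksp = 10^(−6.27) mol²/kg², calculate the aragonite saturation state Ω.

α₂ = 1 / (1 + [H⁺]/K2 + [H⁺]²/(K1K2)) = 1 / (1 + 10^+1.07 + 10^-1.00)
   = 1 / (1 + 11.749 + 0.10000) = 1/12.849 = 0.07783
[CO3²⁻] = α₂ × DIC = 0.07783 × 1.96 = 0.1525 mmol/kg
Ksp = 10^(−6.27) = 5.370×10^-7
Ω = [Ca²⁺][CO3²⁻]/Ksp = (9.90×10^-3)(1.525×10^-4) / 5.370×10^-7 = 2.81

Ω = 2.81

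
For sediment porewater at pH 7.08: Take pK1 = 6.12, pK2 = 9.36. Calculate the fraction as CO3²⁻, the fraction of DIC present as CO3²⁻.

α₂ = 0.00471

α₂ = 1 / (1 + [H⁺]/K2 + [H⁺]²/(K1K2)) = 1 / (1 + 10^+2.28 + 10^+1.32)
   = 1 / (1 + 190.55 + 20.893) = 1/212.44 = 0.004707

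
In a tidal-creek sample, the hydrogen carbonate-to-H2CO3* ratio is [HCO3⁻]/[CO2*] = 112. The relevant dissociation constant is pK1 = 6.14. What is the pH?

pH = 8.19

From K1 = [H⁺][HCO3⁻]/[CO2*]:  pH = pK1 + log₁₀([HCO3⁻]/[CO2*])
log₁₀(112) = +2.049
pH = 6.14 + (+2.049) = 8.19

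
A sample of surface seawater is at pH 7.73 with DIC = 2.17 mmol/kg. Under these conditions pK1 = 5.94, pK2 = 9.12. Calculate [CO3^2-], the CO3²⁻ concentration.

α₂ = 1 / (1 + [H⁺]/K2 + [H⁺]²/(K1K2)) = 1 / (1 + 10^+1.39 + 10^-0.40)
   = 1 / (1 + 24.547 + 0.39811) = 1/25.945 = 0.03854
[CO3²⁻] = α₂ × DIC = 0.03854 × 2.17 = 0.0836 mmol/kg

[CO3²⁻] = 0.0836 mmol/kg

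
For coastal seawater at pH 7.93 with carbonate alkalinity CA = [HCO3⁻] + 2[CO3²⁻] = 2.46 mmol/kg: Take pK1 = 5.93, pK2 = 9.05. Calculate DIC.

CA = [HCO3⁻] + 2[CO3²⁻] = (α₁ + 2α₂)·DIC
At pH 7.93: [H⁺]/K1 = 10^-2.00 = 0.010000, K2/[H⁺] = 10^-1.12 = 0.075858
α₁ = 1/(1 + 0.010000 + 0.075858) = 1/1.0859 = 0.9209; α₂ = α₁·K2/[H⁺] = 0.06986
α₁ + 2α₂ = 1.0607
DIC = CA / (α₁ + 2α₂) = 2.46 / 1.0607 = 2.32 mmol/kg

DIC = 2.32 mmol/kg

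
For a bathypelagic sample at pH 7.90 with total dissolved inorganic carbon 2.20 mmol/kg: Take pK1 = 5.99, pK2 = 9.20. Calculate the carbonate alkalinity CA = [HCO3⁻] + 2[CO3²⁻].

CA = 2.28 mmol/kg

CA = [HCO3⁻] + 2[CO3²⁻] = (α₁ + 2α₂)·DIC
At pH 7.90: [H⁺]/K1 = 10^-1.91 = 0.012303, K2/[H⁺] = 10^-1.30 = 0.050119
α₁ = 1/(1 + 0.012303 + 0.050119) = 1/1.0624 = 0.9412; α₂ = α₁·K2/[H⁺] = 0.04717
α₁ + 2α₂ = 1.0356
CA = 1.0356 × 2.20 = 2.28 mmol/kg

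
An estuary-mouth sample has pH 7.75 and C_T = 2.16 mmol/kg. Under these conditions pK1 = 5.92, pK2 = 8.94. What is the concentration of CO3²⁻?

α₂ = 1 / (1 + [H⁺]/K2 + [H⁺]²/(K1K2)) = 1 / (1 + 10^+1.19 + 10^-0.64)
   = 1 / (1 + 15.488 + 0.22909) = 1/16.717 = 0.05982
[CO3²⁻] = α₂ × DIC = 0.05982 × 2.16 = 0.129 mmol/kg

[CO3²⁻] = 0.129 mmol/kg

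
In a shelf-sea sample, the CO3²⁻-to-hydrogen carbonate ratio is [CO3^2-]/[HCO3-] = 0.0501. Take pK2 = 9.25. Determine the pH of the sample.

pH = 7.95

From K2 = [H⁺][CO3^2-]/[HCO3-]:  pH = pK2 + log₁₀([CO3^2-]/[HCO3-])
log₁₀(0.0501) = -1.300
pH = 9.25 + (-1.300) = 7.95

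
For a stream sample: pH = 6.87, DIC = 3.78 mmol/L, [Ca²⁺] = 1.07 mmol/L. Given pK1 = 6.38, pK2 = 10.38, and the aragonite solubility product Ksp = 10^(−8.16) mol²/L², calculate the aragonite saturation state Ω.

α₂ = 1 / (1 + [H⁺]/K2 + [H⁺]²/(K1K2)) = 1 / (1 + 10^+3.51 + 10^+3.02)
   = 1 / (1 + 3235.9 + 1047.1) = 1/4284.1 = 0.0002334
[CO3²⁻] = α₂ × DIC = 0.0002334 × 3.78 = 0.0008823 mmol/L = 0.8823 μmol/L
Ksp = 10^(−8.16) = 6.918×10^-9
Ω = [Ca²⁺][CO3²⁻]/Ksp = (1.07×10^-3)(8.823×10^-7) / 6.918×10^-9 = 0.136

Ω = 0.136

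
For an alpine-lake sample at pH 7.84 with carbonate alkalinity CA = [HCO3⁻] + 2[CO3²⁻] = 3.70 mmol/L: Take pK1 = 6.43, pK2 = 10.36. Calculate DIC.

CA = [HCO3⁻] + 2[CO3²⁻] = (α₁ + 2α₂)·DIC
At pH 7.84: [H⁺]/K1 = 10^-1.41 = 0.038905, K2/[H⁺] = 10^-2.52 = 0.0030200
α₁ = 1/(1 + 0.038905 + 0.0030200) = 1/1.0419 = 0.9598; α₂ = α₁·K2/[H⁺] = 0.002898
α₁ + 2α₂ = 0.9656
DIC = CA / (α₁ + 2α₂) = 3.70 / 0.9656 = 3.83 mmol/L

DIC = 3.83 mmol/L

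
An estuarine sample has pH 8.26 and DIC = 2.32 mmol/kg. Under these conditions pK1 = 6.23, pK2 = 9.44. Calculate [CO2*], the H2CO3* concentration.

α₀ = 1 / (1 + K1/[H⁺] + K1K2/[H⁺]²) = 1 / (1 + 10^+2.03 + 10^+0.85)
   = 1 / (1 + 107.15 + 7.0795) = 1/115.23 = 0.008678
[CO2*] = α₀ × DIC = 0.008678 × 2.32 = 0.0201 mmol/kg

[CO2*] = 0.0201 mmol/kg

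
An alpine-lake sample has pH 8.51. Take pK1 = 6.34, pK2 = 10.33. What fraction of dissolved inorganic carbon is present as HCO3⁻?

α₁ = 0.979

α₁ = 1 / (1 + [H⁺]/K1 + K2/[H⁺]) = 1 / (1 + 10^-2.17 + 10^-1.82)
   = 1 / (1 + 0.0067608 + 0.015136) = 1/1.0219 = 0.9786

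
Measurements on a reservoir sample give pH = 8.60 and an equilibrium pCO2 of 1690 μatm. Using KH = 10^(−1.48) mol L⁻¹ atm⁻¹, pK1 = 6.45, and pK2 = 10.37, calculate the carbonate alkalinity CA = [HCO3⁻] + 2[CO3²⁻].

[CO2*] = KH · pCO2 = 10^(−1.48) × 1690×10^-6 = 5.596×10^-5 mol/L
α₀ = 1/(1 + K1/[H⁺] + K1K2/[H⁺]²) = 1/(1 + 10^+2.15 + 10^+0.38) = 0.006913
DIC = [CO2*]/α₀ = 5.596×10^-5 / 0.006913 = 8.095 mmol/L
CA = (α₁ + 2α₂)·DIC = (0.9765 + 2×0.01658) × 8.095 = 8.17 mmol/L

CA = 8.17 mmol/L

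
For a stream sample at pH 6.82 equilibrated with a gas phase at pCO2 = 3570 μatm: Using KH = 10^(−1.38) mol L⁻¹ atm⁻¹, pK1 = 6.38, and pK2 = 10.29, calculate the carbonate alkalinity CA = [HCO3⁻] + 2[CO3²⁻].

[CO2*] = KH · pCO2 = 10^(−1.38) × 3570×10^-6 = 1.488×10^-4 mol/L
α₀ = 1/(1 + K1/[H⁺] + K1K2/[H⁺]²) = 1/(1 + 10^+0.44 + 10^-3.03) = 0.2663
DIC = [CO2*]/α₀ = 1.488×10^-4 / 0.2663 = 0.5589 mmol/L
CA = (α₁ + 2α₂)·DIC = (0.7335 + 2×0.0002485) × 0.5589 = 0.410 mmol/L

CA = 0.410 mmol/L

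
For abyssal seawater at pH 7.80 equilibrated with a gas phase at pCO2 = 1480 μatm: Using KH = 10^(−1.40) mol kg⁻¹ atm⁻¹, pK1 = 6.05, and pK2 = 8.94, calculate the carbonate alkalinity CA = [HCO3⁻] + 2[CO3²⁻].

[CO2*] = KH · pCO2 = 10^(−1.40) × 1480×10^-6 = 5.892×10^-5 mol/kg
α₀ = 1/(1 + K1/[H⁺] + K1K2/[H⁺]²) = 1/(1 + 10^+1.75 + 10^+0.61) = 0.01631
DIC = [CO2*]/α₀ = 5.892×10^-5 / 0.01631 = 3.612 mmol/kg
CA = (α₁ + 2α₂)·DIC = (0.9172 + 2×0.06645) × 3.612 = 3.79 mmol/kg

CA = 3.79 mmol/kg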